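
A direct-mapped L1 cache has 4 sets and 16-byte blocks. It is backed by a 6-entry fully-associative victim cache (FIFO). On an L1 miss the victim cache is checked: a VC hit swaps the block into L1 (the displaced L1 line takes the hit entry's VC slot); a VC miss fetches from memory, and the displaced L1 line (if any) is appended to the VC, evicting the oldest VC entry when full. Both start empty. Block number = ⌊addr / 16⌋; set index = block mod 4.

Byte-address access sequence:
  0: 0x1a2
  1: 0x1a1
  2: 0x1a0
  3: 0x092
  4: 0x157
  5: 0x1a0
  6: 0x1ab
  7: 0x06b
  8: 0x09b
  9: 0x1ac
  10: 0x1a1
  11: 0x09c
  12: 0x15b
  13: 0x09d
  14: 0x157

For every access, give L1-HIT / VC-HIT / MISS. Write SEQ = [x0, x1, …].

SEQ = [MISS, L1-HIT, L1-HIT, MISS, MISS, L1-HIT, L1-HIT, MISS, VC-HIT, VC-HIT, L1-HIT, L1-HIT, VC-HIT, VC-HIT, VC-HIT]

0: 0x1a2 (blk 26, set 2) → MISS  vc=[]
1: 0x1a1 (blk 26, set 2) → L1-HIT  vc=[]
2: 0x1a0 (blk 26, set 2) → L1-HIT  vc=[]
3: 0x92 (blk 9, set 1) → MISS  vc=[]
4: 0x157 (blk 21, set 1) → MISS  vc=[9]
5: 0x1a0 (blk 26, set 2) → L1-HIT  vc=[9]
6: 0x1ab (blk 26, set 2) → L1-HIT  vc=[9]
7: 0x6b (blk 6, set 2) → MISS  vc=[9, 26]
8: 0x9b (blk 9, set 1) → VC-HIT  vc=[21, 26]
9: 0x1ac (blk 26, set 2) → VC-HIT  vc=[21, 6]
10: 0x1a1 (blk 26, set 2) → L1-HIT  vc=[21, 6]
11: 0x9c (blk 9, set 1) → L1-HIT  vc=[21, 6]
12: 0x15b (blk 21, set 1) → VC-HIT  vc=[9, 6]
13: 0x9d (blk 9, set 1) → VC-HIT  vc=[21, 6]
14: 0x157 (blk 21, set 1) → VC-HIT  vc=[9, 6]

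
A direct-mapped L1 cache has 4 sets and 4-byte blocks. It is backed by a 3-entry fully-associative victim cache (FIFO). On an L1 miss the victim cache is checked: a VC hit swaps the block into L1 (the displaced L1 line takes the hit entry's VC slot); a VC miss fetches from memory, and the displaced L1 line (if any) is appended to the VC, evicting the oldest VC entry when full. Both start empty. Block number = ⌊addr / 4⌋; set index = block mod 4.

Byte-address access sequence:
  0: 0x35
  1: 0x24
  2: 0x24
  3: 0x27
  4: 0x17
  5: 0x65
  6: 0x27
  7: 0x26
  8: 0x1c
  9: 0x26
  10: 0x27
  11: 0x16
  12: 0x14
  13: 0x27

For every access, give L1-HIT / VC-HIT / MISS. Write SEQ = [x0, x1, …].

SEQ = [MISS, MISS, L1-HIT, L1-HIT, MISS, MISS, VC-HIT, L1-HIT, MISS, L1-HIT, L1-HIT, VC-HIT, L1-HIT, VC-HIT]

0: 0x35 (blk 13, set 1) → MISS  vc=[]
1: 0x24 (blk 9, set 1) → MISS  vc=[13]
2: 0x24 (blk 9, set 1) → L1-HIT  vc=[13]
3: 0x27 (blk 9, set 1) → L1-HIT  vc=[13]
4: 0x17 (blk 5, set 1) → MISS  vc=[13, 9]
5: 0x65 (blk 25, set 1) → MISS  vc=[13, 9, 5]
6: 0x27 (blk 9, set 1) → VC-HIT  vc=[13, 25, 5]
7: 0x26 (blk 9, set 1) → L1-HIT  vc=[13, 25, 5]
8: 0x1c (blk 7, set 3) → MISS  vc=[13, 25, 5]
9: 0x26 (blk 9, set 1) → L1-HIT  vc=[13, 25, 5]
10: 0x27 (blk 9, set 1) → L1-HIT  vc=[13, 25, 5]
11: 0x16 (blk 5, set 1) → VC-HIT  vc=[13, 25, 9]
12: 0x14 (blk 5, set 1) → L1-HIT  vc=[13, 25, 9]
13: 0x27 (blk 9, set 1) → VC-HIT  vc=[13, 25, 5]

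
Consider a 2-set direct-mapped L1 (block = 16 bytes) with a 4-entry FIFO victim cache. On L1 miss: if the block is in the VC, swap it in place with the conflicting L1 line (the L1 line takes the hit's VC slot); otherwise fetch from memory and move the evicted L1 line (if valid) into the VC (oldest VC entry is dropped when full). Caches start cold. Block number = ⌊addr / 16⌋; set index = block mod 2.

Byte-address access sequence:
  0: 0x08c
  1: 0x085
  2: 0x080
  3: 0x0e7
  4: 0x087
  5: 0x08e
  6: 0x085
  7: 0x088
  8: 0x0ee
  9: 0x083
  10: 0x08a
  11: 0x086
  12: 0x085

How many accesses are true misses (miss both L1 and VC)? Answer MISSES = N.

MISSES = 2

0: 0x8c (blk 8, set 0) → MISS  vc=[]
1: 0x85 (blk 8, set 0) → L1-HIT  vc=[]
2: 0x80 (blk 8, set 0) → L1-HIT  vc=[]
3: 0xe7 (blk 14, set 0) → MISS  vc=[8]
4: 0x87 (blk 8, set 0) → VC-HIT  vc=[14]
5: 0x8e (blk 8, set 0) → L1-HIT  vc=[14]
6: 0x85 (blk 8, set 0) → L1-HIT  vc=[14]
7: 0x88 (blk 8, set 0) → L1-HIT  vc=[14]
8: 0xee (blk 14, set 0) → VC-HIT  vc=[8]
9: 0x83 (blk 8, set 0) → VC-HIT  vc=[14]
10: 0x8a (blk 8, set 0) → L1-HIT  vc=[14]
11: 0x86 (blk 8, set 0) → L1-HIT  vc=[14]
12: 0x85 (blk 8, set 0) → L1-HIT  vc=[14]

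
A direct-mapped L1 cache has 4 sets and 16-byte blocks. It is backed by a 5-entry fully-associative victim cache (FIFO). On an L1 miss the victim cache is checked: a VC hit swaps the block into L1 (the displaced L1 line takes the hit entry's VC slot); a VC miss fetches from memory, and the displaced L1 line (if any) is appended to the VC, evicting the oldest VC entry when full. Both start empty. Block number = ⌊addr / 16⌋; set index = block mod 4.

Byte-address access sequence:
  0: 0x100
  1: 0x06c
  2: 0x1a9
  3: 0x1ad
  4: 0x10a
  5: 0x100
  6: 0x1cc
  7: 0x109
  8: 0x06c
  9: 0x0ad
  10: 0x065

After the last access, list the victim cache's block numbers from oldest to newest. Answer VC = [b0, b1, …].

#0 0x100→b16/s0 MISS; vc=[]
#1 0x6c→b6/s2 MISS; vc=[]
#2 0x1a9→b26/s2 MISS; vc=[6]
#3 0x1ad→b26/s2 L1-HIT; vc=[6]
#4 0x10a→b16/s0 L1-HIT; vc=[6]
#5 0x100→b16/s0 L1-HIT; vc=[6]
#6 0x1cc→b28/s0 MISS; vc=[6,16]
#7 0x109→b16/s0 VC-HIT; vc=[6,28]
#8 0x6c→b6/s2 VC-HIT; vc=[26,28]
#9 0xad→b10/s2 MISS; vc=[26,28,6]
#10 0x65→b6/s2 VC-HIT; vc=[26,28,10]

VC = [26, 28, 10]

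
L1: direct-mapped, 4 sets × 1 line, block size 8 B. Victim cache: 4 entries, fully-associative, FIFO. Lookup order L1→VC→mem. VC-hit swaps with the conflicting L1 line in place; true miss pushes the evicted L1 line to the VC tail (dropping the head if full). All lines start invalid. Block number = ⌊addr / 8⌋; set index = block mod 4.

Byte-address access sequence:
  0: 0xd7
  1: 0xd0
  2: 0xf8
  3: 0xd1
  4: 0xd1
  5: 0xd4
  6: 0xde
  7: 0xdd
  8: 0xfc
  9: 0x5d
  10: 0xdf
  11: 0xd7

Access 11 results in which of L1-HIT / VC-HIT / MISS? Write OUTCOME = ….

  [0] addr=0xd7 blk=26 s=2: MISS | VC []
  [1] addr=0xd0 blk=26 s=2: L1-HIT | VC []
  [2] addr=0xf8 blk=31 s=3: MISS | VC []
  [3] addr=0xd1 blk=26 s=2: L1-HIT | VC []
  [4] addr=0xd1 blk=26 s=2: L1-HIT | VC []
  [5] addr=0xd4 blk=26 s=2: L1-HIT | VC []
  [6] addr=0xde blk=27 s=3: MISS | VC [31]
  [7] addr=0xdd blk=27 s=3: L1-HIT | VC [31]
  [8] addr=0xfc blk=31 s=3: VC-HIT | VC [27]
  [9] addr=0x5d blk=11 s=3: MISS | VC [27, 31]
  [10] addr=0xdf blk=27 s=3: VC-HIT | VC [11, 31]
  [11] addr=0xd7 blk=26 s=2: L1-HIT | VC [11, 31]

OUTCOME = L1-HIT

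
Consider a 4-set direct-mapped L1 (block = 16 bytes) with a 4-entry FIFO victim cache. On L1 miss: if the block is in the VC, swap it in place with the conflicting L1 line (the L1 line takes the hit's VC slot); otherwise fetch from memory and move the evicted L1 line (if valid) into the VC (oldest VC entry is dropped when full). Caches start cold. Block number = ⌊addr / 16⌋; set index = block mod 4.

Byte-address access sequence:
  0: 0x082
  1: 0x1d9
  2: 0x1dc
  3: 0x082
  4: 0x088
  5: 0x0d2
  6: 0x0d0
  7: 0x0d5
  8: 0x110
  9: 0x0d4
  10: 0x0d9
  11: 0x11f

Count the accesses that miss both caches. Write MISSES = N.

MISSES = 4

  [0] addr=0x82 blk=8 s=0: MISS | VC []
  [1] addr=0x1d9 blk=29 s=1: MISS | VC []
  [2] addr=0x1dc blk=29 s=1: L1-HIT | VC []
  [3] addr=0x82 blk=8 s=0: L1-HIT | VC []
  [4] addr=0x88 blk=8 s=0: L1-HIT | VC []
  [5] addr=0xd2 blk=13 s=1: MISS | VC [29]
  [6] addr=0xd0 blk=13 s=1: L1-HIT | VC [29]
  [7] addr=0xd5 blk=13 s=1: L1-HIT | VC [29]
  [8] addr=0x110 blk=17 s=1: MISS | VC [29, 13]
  [9] addr=0xd4 blk=13 s=1: VC-HIT | VC [29, 17]
  [10] addr=0xd9 blk=13 s=1: L1-HIT | VC [29, 17]
  [11] addr=0x11f blk=17 s=1: VC-HIT | VC [29, 13]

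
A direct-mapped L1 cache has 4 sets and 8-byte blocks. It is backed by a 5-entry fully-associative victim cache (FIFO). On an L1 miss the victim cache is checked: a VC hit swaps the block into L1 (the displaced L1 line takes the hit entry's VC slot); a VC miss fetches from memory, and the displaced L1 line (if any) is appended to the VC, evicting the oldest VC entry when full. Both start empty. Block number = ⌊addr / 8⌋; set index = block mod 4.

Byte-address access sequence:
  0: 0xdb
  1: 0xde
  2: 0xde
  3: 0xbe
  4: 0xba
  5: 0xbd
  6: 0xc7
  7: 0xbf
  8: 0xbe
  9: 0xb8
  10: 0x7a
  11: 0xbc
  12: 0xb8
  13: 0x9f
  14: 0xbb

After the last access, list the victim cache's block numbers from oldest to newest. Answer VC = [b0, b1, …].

#0 0xdb→b27/s3 MISS; vc=[]
#1 0xde→b27/s3 L1-HIT; vc=[]
#2 0xde→b27/s3 L1-HIT; vc=[]
#3 0xbe→b23/s3 MISS; vc=[27]
#4 0xba→b23/s3 L1-HIT; vc=[27]
#5 0xbd→b23/s3 L1-HIT; vc=[27]
#6 0xc7→b24/s0 MISS; vc=[27]
#7 0xbf→b23/s3 L1-HIT; vc=[27]
#8 0xbe→b23/s3 L1-HIT; vc=[27]
#9 0xb8→b23/s3 L1-HIT; vc=[27]
#10 0x7a→b15/s3 MISS; vc=[27,23]
#11 0xbc→b23/s3 VC-HIT; vc=[27,15]
#12 0xb8→b23/s3 L1-HIT; vc=[27,15]
#13 0x9f→b19/s3 MISS; vc=[27,15,23]
#14 0xbb→b23/s3 VC-HIT; vc=[27,15,19]

VC = [27, 15, 19]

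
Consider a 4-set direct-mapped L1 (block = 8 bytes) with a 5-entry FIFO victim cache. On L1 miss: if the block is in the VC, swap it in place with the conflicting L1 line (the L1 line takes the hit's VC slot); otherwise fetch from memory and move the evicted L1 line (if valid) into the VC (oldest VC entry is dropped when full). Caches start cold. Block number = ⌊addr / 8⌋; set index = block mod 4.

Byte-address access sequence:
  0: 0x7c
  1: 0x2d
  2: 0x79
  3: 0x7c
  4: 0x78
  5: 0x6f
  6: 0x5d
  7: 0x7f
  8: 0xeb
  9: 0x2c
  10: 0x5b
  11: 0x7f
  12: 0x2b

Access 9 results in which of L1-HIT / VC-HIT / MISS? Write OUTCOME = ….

OUTCOME = VC-HIT

0: 0x7c (blk 15, set 3) → MISS  vc=[]
1: 0x2d (blk 5, set 1) → MISS  vc=[]
2: 0x79 (blk 15, set 3) → L1-HIT  vc=[]
3: 0x7c (blk 15, set 3) → L1-HIT  vc=[]
4: 0x78 (blk 15, set 3) → L1-HIT  vc=[]
5: 0x6f (blk 13, set 1) → MISS  vc=[5]
6: 0x5d (blk 11, set 3) → MISS  vc=[5, 15]
7: 0x7f (blk 15, set 3) → VC-HIT  vc=[5, 11]
8: 0xeb (blk 29, set 1) → MISS  vc=[5, 11, 13]
9: 0x2c (blk 5, set 1) → VC-HIT  vc=[29, 11, 13]
10: 0x5b (blk 11, set 3) → VC-HIT  vc=[29, 15, 13]
11: 0x7f (blk 15, set 3) → VC-HIT  vc=[29, 11, 13]
12: 0x2b (blk 5, set 1) → L1-HIT  vc=[29, 11, 13]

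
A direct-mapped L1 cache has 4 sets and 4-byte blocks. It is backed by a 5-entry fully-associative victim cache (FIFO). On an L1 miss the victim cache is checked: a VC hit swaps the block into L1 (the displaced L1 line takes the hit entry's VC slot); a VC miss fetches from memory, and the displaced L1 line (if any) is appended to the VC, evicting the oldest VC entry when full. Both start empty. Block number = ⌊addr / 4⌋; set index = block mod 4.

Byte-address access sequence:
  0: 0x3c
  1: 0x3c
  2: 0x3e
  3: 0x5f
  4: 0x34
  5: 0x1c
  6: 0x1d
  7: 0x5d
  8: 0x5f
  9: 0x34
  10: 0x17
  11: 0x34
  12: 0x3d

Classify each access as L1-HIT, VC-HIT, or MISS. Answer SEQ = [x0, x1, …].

#0 0x3c→b15/s3 MISS; vc=[]
#1 0x3c→b15/s3 L1-HIT; vc=[]
#2 0x3e→b15/s3 L1-HIT; vc=[]
#3 0x5f→b23/s3 MISS; vc=[15]
#4 0x34→b13/s1 MISS; vc=[15]
#5 0x1c→b7/s3 MISS; vc=[15,23]
#6 0x1d→b7/s3 L1-HIT; vc=[15,23]
#7 0x5d→b23/s3 VC-HIT; vc=[15,7]
#8 0x5f→b23/s3 L1-HIT; vc=[15,7]
#9 0x34→b13/s1 L1-HIT; vc=[15,7]
#10 0x17→b5/s1 MISS; vc=[15,7,13]
#11 0x34→b13/s1 VC-HIT; vc=[15,7,5]
#12 0x3d→b15/s3 VC-HIT; vc=[23,7,5]

SEQ = [MISS, L1-HIT, L1-HIT, MISS, MISS, MISS, L1-HIT, VC-HIT, L1-HIT, L1-HIT, MISS, VC-HIT, VC-HIT]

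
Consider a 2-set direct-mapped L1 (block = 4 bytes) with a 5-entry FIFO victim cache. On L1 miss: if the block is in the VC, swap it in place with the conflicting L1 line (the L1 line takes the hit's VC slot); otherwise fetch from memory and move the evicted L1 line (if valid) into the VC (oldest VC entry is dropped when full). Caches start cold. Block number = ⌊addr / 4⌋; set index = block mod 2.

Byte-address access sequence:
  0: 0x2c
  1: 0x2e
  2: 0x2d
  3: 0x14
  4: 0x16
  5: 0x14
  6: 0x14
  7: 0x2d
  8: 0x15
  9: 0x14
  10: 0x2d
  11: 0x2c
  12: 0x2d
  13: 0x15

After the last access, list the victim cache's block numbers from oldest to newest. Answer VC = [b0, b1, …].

0: 0x2c (blk 11, set 1) → MISS  vc=[]
1: 0x2e (blk 11, set 1) → L1-HIT  vc=[]
2: 0x2d (blk 11, set 1) → L1-HIT  vc=[]
3: 0x14 (blk 5, set 1) → MISS  vc=[11]
4: 0x16 (blk 5, set 1) → L1-HIT  vc=[11]
5: 0x14 (blk 5, set 1) → L1-HIT  vc=[11]
6: 0x14 (blk 5, set 1) → L1-HIT  vc=[11]
7: 0x2d (blk 11, set 1) → VC-HIT  vc=[5]
8: 0x15 (blk 5, set 1) → VC-HIT  vc=[11]
9: 0x14 (blk 5, set 1) → L1-HIT  vc=[11]
10: 0x2d (blk 11, set 1) → VC-HIT  vc=[5]
11: 0x2c (blk 11, set 1) → L1-HIT  vc=[5]
12: 0x2d (blk 11, set 1) → L1-HIT  vc=[5]
13: 0x15 (blk 5, set 1) → VC-HIT  vc=[11]

VC = [11]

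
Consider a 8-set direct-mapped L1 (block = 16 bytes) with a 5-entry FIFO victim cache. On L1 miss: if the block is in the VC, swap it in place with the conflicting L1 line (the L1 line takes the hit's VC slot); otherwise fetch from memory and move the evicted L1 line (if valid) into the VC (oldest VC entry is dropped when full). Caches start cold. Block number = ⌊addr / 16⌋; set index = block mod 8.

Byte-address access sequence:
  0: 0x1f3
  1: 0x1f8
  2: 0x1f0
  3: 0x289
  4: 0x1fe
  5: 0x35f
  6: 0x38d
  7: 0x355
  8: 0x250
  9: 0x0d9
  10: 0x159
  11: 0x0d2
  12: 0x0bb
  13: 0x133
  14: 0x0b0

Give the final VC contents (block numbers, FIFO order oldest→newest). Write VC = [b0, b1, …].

  [0] addr=0x1f3 blk=31 s=7: MISS | VC []
  [1] addr=0x1f8 blk=31 s=7: L1-HIT | VC []
  [2] addr=0x1f0 blk=31 s=7: L1-HIT | VC []
  [3] addr=0x289 blk=40 s=0: MISS | VC []
  [4] addr=0x1fe blk=31 s=7: L1-HIT | VC []
  [5] addr=0x35f blk=53 s=5: MISS | VC []
  [6] addr=0x38d blk=56 s=0: MISS | VC [40]
  [7] addr=0x355 blk=53 s=5: L1-HIT | VC [40]
  [8] addr=0x250 blk=37 s=5: MISS | VC [40, 53]
  [9] addr=0xd9 blk=13 s=5: MISS | VC [40, 53, 37]
  [10] addr=0x159 blk=21 s=5: MISS | VC [40, 53, 37, 13]
  [11] addr=0xd2 blk=13 s=5: VC-HIT | VC [40, 53, 37, 21]
  [12] addr=0xbb blk=11 s=3: MISS | VC [40, 53, 37, 21]
  [13] addr=0x133 blk=19 s=3: MISS | VC [40, 53, 37, 21, 11]
  [14] addr=0xb0 blk=11 s=3: VC-HIT | VC [40, 53, 37, 21, 19]

VC = [40, 53, 37, 21, 19]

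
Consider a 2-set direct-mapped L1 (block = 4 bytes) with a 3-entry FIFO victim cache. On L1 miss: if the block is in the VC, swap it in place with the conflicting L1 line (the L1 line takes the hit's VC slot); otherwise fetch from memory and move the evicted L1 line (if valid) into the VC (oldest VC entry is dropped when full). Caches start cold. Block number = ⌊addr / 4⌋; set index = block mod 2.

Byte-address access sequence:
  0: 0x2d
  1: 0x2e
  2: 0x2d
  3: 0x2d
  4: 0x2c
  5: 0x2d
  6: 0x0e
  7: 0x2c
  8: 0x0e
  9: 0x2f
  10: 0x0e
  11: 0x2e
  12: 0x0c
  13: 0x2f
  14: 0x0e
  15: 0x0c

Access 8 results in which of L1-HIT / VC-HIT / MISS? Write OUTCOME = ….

0: 0x2d (blk 11, set 1) → MISS  vc=[]
1: 0x2e (blk 11, set 1) → L1-HIT  vc=[]
2: 0x2d (blk 11, set 1) → L1-HIT  vc=[]
3: 0x2d (blk 11, set 1) → L1-HIT  vc=[]
4: 0x2c (blk 11, set 1) → L1-HIT  vc=[]
5: 0x2d (blk 11, set 1) → L1-HIT  vc=[]
6: 0xe (blk 3, set 1) → MISS  vc=[11]
7: 0x2c (blk 11, set 1) → VC-HIT  vc=[3]
8: 0xe (blk 3, set 1) → VC-HIT  vc=[11]
9: 0x2f (blk 11, set 1) → VC-HIT  vc=[3]
10: 0xe (blk 3, set 1) → VC-HIT  vc=[11]
11: 0x2e (blk 11, set 1) → VC-HIT  vc=[3]
12: 0xc (blk 3, set 1) → VC-HIT  vc=[11]
13: 0x2f (blk 11, set 1) → VC-HIT  vc=[3]
14: 0xe (blk 3, set 1) → VC-HIT  vc=[11]
15: 0xc (blk 3, set 1) → L1-HIT  vc=[11]

OUTCOME = VC-HIT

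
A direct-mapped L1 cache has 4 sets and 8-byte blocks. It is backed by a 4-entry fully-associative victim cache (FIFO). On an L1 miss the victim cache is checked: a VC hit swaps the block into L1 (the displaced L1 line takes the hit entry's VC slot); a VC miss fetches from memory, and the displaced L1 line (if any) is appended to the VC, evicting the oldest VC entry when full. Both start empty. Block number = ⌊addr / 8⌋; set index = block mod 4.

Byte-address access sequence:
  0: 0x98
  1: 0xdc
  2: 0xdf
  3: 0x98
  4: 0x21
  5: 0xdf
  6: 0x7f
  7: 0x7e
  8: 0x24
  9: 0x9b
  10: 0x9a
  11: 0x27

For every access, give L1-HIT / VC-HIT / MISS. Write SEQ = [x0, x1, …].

SEQ = [MISS, MISS, L1-HIT, VC-HIT, MISS, VC-HIT, MISS, L1-HIT, L1-HIT, VC-HIT, L1-HIT, L1-HIT]

  [0] addr=0x98 blk=19 s=3: MISS | VC []
  [1] addr=0xdc blk=27 s=3: MISS | VC [19]
  [2] addr=0xdf blk=27 s=3: L1-HIT | VC [19]
  [3] addr=0x98 blk=19 s=3: VC-HIT | VC [27]
  [4] addr=0x21 blk=4 s=0: MISS | VC [27]
  [5] addr=0xdf blk=27 s=3: VC-HIT | VC [19]
  [6] addr=0x7f blk=15 s=3: MISS | VC [19, 27]
  [7] addr=0x7e blk=15 s=3: L1-HIT | VC [19, 27]
  [8] addr=0x24 blk=4 s=0: L1-HIT | VC [19, 27]
  [9] addr=0x9b blk=19 s=3: VC-HIT | VC [15, 27]
  [10] addr=0x9a blk=19 s=3: L1-HIT | VC [15, 27]
  [11] addr=0x27 blk=4 s=0: L1-HIT | VC [15, 27]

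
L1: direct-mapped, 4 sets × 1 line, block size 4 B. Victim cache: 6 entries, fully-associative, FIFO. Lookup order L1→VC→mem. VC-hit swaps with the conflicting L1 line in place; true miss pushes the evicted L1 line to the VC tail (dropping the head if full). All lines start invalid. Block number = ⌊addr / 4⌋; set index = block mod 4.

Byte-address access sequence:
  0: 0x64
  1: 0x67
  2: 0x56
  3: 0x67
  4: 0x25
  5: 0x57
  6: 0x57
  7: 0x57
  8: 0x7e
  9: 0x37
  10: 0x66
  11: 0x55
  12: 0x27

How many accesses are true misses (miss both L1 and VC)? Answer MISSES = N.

MISSES = 5

#0 0x64→b25/s1 MISS; vc=[]
#1 0x67→b25/s1 L1-HIT; vc=[]
#2 0x56→b21/s1 MISS; vc=[25]
#3 0x67→b25/s1 VC-HIT; vc=[21]
#4 0x25→b9/s1 MISS; vc=[21,25]
#5 0x57→b21/s1 VC-HIT; vc=[9,25]
#6 0x57→b21/s1 L1-HIT; vc=[9,25]
#7 0x57→b21/s1 L1-HIT; vc=[9,25]
#8 0x7e→b31/s3 MISS; vc=[9,25]
#9 0x37→b13/s1 MISS; vc=[9,25,21]
#10 0x66→b25/s1 VC-HIT; vc=[9,13,21]
#11 0x55→b21/s1 VC-HIT; vc=[9,13,25]
#12 0x27→b9/s1 VC-HIT; vc=[21,13,25]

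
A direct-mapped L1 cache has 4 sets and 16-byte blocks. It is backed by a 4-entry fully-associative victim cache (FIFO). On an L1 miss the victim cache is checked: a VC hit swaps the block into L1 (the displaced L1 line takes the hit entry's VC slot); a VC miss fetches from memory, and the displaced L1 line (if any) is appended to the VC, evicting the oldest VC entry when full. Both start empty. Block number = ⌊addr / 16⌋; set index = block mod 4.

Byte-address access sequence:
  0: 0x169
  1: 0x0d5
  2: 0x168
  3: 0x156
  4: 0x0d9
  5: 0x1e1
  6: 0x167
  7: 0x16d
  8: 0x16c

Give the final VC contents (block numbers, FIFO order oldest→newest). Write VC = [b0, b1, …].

  [0] addr=0x169 blk=22 s=2: MISS | VC []
  [1] addr=0xd5 blk=13 s=1: MISS | VC []
  [2] addr=0x168 blk=22 s=2: L1-HIT | VC []
  [3] addr=0x156 blk=21 s=1: MISS | VC [13]
  [4] addr=0xd9 blk=13 s=1: VC-HIT | VC [21]
  [5] addr=0x1e1 blk=30 s=2: MISS | VC [21, 22]
  [6] addr=0x167 blk=22 s=2: VC-HIT | VC [21, 30]
  [7] addr=0x16d blk=22 s=2: L1-HIT | VC [21, 30]
  [8] addr=0x16c blk=22 s=2: L1-HIT | VC [21, 30]

VC = [21, 30]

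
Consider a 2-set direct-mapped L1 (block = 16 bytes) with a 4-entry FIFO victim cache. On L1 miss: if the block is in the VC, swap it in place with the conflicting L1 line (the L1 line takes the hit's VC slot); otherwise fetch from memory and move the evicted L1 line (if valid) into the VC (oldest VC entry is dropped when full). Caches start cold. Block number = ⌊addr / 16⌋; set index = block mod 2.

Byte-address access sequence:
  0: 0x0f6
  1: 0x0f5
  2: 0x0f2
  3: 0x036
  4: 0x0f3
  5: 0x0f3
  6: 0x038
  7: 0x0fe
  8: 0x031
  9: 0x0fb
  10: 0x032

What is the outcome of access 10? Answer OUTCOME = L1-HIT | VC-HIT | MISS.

#0 0xf6→b15/s1 MISS; vc=[]
#1 0xf5→b15/s1 L1-HIT; vc=[]
#2 0xf2→b15/s1 L1-HIT; vc=[]
#3 0x36→b3/s1 MISS; vc=[15]
#4 0xf3→b15/s1 VC-HIT; vc=[3]
#5 0xf3→b15/s1 L1-HIT; vc=[3]
#6 0x38→b3/s1 VC-HIT; vc=[15]
#7 0xfe→b15/s1 VC-HIT; vc=[3]
#8 0x31→b3/s1 VC-HIT; vc=[15]
#9 0xfb→b15/s1 VC-HIT; vc=[3]
#10 0x32→b3/s1 VC-HIT; vc=[15]

OUTCOME = VC-HIT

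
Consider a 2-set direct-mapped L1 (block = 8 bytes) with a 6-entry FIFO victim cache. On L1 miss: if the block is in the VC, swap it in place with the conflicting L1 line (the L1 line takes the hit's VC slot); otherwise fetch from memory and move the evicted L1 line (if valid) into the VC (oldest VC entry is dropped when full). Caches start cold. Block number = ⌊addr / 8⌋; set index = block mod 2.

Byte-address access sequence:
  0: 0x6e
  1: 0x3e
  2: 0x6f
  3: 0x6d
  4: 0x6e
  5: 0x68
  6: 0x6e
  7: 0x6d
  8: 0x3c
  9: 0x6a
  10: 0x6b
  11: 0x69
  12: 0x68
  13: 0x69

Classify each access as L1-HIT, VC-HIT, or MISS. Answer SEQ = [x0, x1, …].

SEQ = [MISS, MISS, VC-HIT, L1-HIT, L1-HIT, L1-HIT, L1-HIT, L1-HIT, VC-HIT, VC-HIT, L1-HIT, L1-HIT, L1-HIT, L1-HIT]

  [0] addr=0x6e blk=13 s=1: MISS | VC []
  [1] addr=0x3e blk=7 s=1: MISS | VC [13]
  [2] addr=0x6f blk=13 s=1: VC-HIT | VC [7]
  [3] addr=0x6d blk=13 s=1: L1-HIT | VC [7]
  [4] addr=0x6e blk=13 s=1: L1-HIT | VC [7]
  [5] addr=0x68 blk=13 s=1: L1-HIT | VC [7]
  [6] addr=0x6e blk=13 s=1: L1-HIT | VC [7]
  [7] addr=0x6d blk=13 s=1: L1-HIT | VC [7]
  [8] addr=0x3c blk=7 s=1: VC-HIT | VC [13]
  [9] addr=0x6a blk=13 s=1: VC-HIT | VC [7]
  [10] addr=0x6b blk=13 s=1: L1-HIT | VC [7]
  [11] addr=0x69 blk=13 s=1: L1-HIT | VC [7]
  [12] addr=0x68 blk=13 s=1: L1-HIT | VC [7]
  [13] addr=0x69 blk=13 s=1: L1-HIT | VC [7]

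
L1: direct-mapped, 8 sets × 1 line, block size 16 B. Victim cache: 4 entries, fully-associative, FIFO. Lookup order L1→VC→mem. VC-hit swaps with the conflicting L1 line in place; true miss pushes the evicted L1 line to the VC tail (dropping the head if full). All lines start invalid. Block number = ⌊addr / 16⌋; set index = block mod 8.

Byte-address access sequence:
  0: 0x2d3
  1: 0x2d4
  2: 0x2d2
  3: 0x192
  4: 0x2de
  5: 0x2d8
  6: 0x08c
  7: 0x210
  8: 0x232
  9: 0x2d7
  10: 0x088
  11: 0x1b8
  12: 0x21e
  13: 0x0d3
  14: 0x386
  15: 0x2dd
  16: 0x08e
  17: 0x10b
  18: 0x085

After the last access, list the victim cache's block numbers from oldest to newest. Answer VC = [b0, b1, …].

VC = [35, 13, 56, 16]

  [0] addr=0x2d3 blk=45 s=5: MISS | VC []
  [1] addr=0x2d4 blk=45 s=5: L1-HIT | VC []
  [2] addr=0x2d2 blk=45 s=5: L1-HIT | VC []
  [3] addr=0x192 blk=25 s=1: MISS | VC []
  [4] addr=0x2de blk=45 s=5: L1-HIT | VC []
  [5] addr=0x2d8 blk=45 s=5: L1-HIT | VC []
  [6] addr=0x8c blk=8 s=0: MISS | VC []
  [7] addr=0x210 blk=33 s=1: MISS | VC [25]
  [8] addr=0x232 blk=35 s=3: MISS | VC [25]
  [9] addr=0x2d7 blk=45 s=5: L1-HIT | VC [25]
  [10] addr=0x88 blk=8 s=0: L1-HIT | VC [25]
  [11] addr=0x1b8 blk=27 s=3: MISS | VC [25, 35]
  [12] addr=0x21e blk=33 s=1: L1-HIT | VC [25, 35]
  [13] addr=0xd3 blk=13 s=5: MISS | VC [25, 35, 45]
  [14] addr=0x386 blk=56 s=0: MISS | VC [25, 35, 45, 8]
  [15] addr=0x2dd blk=45 s=5: VC-HIT | VC [25, 35, 13, 8]
  [16] addr=0x8e blk=8 s=0: VC-HIT | VC [25, 35, 13, 56]
  [17] addr=0x10b blk=16 s=0: MISS | VC [35, 13, 56, 8]
  [18] addr=0x85 blk=8 s=0: VC-HIT | VC [35, 13, 56, 16]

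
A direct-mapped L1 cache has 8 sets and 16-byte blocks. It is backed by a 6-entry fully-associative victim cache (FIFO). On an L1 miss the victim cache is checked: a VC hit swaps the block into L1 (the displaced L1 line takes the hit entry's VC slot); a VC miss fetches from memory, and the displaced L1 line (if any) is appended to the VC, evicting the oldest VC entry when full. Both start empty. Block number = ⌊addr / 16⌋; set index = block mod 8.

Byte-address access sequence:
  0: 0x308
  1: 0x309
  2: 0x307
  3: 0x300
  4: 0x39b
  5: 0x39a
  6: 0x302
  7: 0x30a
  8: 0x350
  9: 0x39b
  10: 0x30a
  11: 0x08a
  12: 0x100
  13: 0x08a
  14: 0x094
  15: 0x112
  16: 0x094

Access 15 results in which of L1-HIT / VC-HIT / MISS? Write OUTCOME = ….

OUTCOME = MISS

  [0] addr=0x308 blk=48 s=0: MISS | VC []
  [1] addr=0x309 blk=48 s=0: L1-HIT | VC []
  [2] addr=0x307 blk=48 s=0: L1-HIT | VC []
  [3] addr=0x300 blk=48 s=0: L1-HIT | VC []
  [4] addr=0x39b blk=57 s=1: MISS | VC []
  [5] addr=0x39a blk=57 s=1: L1-HIT | VC []
  [6] addr=0x302 blk=48 s=0: L1-HIT | VC []
  [7] addr=0x30a blk=48 s=0: L1-HIT | VC []
  [8] addr=0x350 blk=53 s=5: MISS | VC []
  [9] addr=0x39b blk=57 s=1: L1-HIT | VC []
  [10] addr=0x30a blk=48 s=0: L1-HIT | VC []
  [11] addr=0x8a blk=8 s=0: MISS | VC [48]
  [12] addr=0x100 blk=16 s=0: MISS | VC [48, 8]
  [13] addr=0x8a blk=8 s=0: VC-HIT | VC [48, 16]
  [14] addr=0x94 blk=9 s=1: MISS | VC [48, 16, 57]
  [15] addr=0x112 blk=17 s=1: MISS | VC [48, 16, 57, 9]
  [16] addr=0x94 blk=9 s=1: VC-HIT | VC [48, 16, 57, 17]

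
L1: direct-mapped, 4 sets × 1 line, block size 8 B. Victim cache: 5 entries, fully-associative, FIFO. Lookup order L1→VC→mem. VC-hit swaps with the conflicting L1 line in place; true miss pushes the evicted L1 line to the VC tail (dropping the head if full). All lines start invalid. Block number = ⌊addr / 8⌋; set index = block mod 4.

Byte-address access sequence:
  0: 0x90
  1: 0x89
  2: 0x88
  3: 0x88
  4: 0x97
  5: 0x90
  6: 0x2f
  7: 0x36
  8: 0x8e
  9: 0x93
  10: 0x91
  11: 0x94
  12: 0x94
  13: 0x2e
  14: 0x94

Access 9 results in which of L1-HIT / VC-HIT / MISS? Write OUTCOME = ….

  [0] addr=0x90 blk=18 s=2: MISS | VC []
  [1] addr=0x89 blk=17 s=1: MISS | VC []
  [2] addr=0x88 blk=17 s=1: L1-HIT | VC []
  [3] addr=0x88 blk=17 s=1: L1-HIT | VC []
  [4] addr=0x97 blk=18 s=2: L1-HIT | VC []
  [5] addr=0x90 blk=18 s=2: L1-HIT | VC []
  [6] addr=0x2f blk=5 s=1: MISS | VC [17]
  [7] addr=0x36 blk=6 s=2: MISS | VC [17, 18]
  [8] addr=0x8e blk=17 s=1: VC-HIT | VC [5, 18]
  [9] addr=0x93 blk=18 s=2: VC-HIT | VC [5, 6]
  [10] addr=0x91 blk=18 s=2: L1-HIT | VC [5, 6]
  [11] addr=0x94 blk=18 s=2: L1-HIT | VC [5, 6]
  [12] addr=0x94 blk=18 s=2: L1-HIT | VC [5, 6]
  [13] addr=0x2e blk=5 s=1: VC-HIT | VC [17, 6]
  [14] addr=0x94 blk=18 s=2: L1-HIT | VC [17, 6]

OUTCOME = VC-HIT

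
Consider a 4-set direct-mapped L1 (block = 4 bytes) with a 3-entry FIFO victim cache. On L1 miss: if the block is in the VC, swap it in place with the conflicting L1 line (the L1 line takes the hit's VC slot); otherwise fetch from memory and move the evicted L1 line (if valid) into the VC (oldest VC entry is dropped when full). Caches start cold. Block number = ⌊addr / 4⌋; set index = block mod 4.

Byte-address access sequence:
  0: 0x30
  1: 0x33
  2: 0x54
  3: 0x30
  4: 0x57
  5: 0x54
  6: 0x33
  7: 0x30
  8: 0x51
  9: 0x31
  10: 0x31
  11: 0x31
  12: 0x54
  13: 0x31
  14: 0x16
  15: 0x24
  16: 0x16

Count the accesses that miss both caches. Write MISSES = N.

MISSES = 5

  [0] addr=0x30 blk=12 s=0: MISS | VC []
  [1] addr=0x33 blk=12 s=0: L1-HIT | VC []
  [2] addr=0x54 blk=21 s=1: MISS | VC []
  [3] addr=0x30 blk=12 s=0: L1-HIT | VC []
  [4] addr=0x57 blk=21 s=1: L1-HIT | VC []
  [5] addr=0x54 blk=21 s=1: L1-HIT | VC []
  [6] addr=0x33 blk=12 s=0: L1-HIT | VC []
  [7] addr=0x30 blk=12 s=0: L1-HIT | VC []
  [8] addr=0x51 blk=20 s=0: MISS | VC [12]
  [9] addr=0x31 blk=12 s=0: VC-HIT | VC [20]
  [10] addr=0x31 blk=12 s=0: L1-HIT | VC [20]
  [11] addr=0x31 blk=12 s=0: L1-HIT | VC [20]
  [12] addr=0x54 blk=21 s=1: L1-HIT | VC [20]
  [13] addr=0x31 blk=12 s=0: L1-HIT | VC [20]
  [14] addr=0x16 blk=5 s=1: MISS | VC [20, 21]
  [15] addr=0x24 blk=9 s=1: MISS | VC [20, 21, 5]
  [16] addr=0x16 blk=5 s=1: VC-HIT | VC [20, 21, 9]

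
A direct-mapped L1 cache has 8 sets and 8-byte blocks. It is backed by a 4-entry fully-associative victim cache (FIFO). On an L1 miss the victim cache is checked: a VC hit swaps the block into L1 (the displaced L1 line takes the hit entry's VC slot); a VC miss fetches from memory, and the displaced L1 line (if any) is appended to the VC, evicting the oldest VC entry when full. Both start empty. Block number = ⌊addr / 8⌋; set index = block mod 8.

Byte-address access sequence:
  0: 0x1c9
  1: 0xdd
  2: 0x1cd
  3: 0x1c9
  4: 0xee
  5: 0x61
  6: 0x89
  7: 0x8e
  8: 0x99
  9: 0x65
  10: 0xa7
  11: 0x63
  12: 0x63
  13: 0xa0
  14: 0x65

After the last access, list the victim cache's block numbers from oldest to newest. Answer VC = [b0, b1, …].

0: 0x1c9 (blk 57, set 1) → MISS  vc=[]
1: 0xdd (blk 27, set 3) → MISS  vc=[]
2: 0x1cd (blk 57, set 1) → L1-HIT  vc=[]
3: 0x1c9 (blk 57, set 1) → L1-HIT  vc=[]
4: 0xee (blk 29, set 5) → MISS  vc=[]
5: 0x61 (blk 12, set 4) → MISS  vc=[]
6: 0x89 (blk 17, set 1) → MISS  vc=[57]
7: 0x8e (blk 17, set 1) → L1-HIT  vc=[57]
8: 0x99 (blk 19, set 3) → MISS  vc=[57, 27]
9: 0x65 (blk 12, set 4) → L1-HIT  vc=[57, 27]
10: 0xa7 (blk 20, set 4) → MISS  vc=[57, 27, 12]
11: 0x63 (blk 12, set 4) → VC-HIT  vc=[57, 27, 20]
12: 0x63 (blk 12, set 4) → L1-HIT  vc=[57, 27, 20]
13: 0xa0 (blk 20, set 4) → VC-HIT  vc=[57, 27, 12]
14: 0x65 (blk 12, set 4) → VC-HIT  vc=[57, 27, 20]

VC = [57, 27, 20]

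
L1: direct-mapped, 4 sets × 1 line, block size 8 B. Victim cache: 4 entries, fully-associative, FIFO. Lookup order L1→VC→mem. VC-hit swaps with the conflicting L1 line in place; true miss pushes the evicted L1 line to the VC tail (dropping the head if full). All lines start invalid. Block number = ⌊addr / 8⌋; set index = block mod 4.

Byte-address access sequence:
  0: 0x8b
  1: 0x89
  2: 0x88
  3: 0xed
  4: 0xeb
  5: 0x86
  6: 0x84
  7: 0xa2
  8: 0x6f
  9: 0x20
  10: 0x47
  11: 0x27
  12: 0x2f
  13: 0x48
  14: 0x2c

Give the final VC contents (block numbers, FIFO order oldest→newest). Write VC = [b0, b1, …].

#0 0x8b→b17/s1 MISS; vc=[]
#1 0x89→b17/s1 L1-HIT; vc=[]
#2 0x88→b17/s1 L1-HIT; vc=[]
#3 0xed→b29/s1 MISS; vc=[17]
#4 0xeb→b29/s1 L1-HIT; vc=[17]
#5 0x86→b16/s0 MISS; vc=[17]
#6 0x84→b16/s0 L1-HIT; vc=[17]
#7 0xa2→b20/s0 MISS; vc=[17,16]
#8 0x6f→b13/s1 MISS; vc=[17,16,29]
#9 0x20→b4/s0 MISS; vc=[17,16,29,20]
#10 0x47→b8/s0 MISS; vc=[16,29,20,4]
#11 0x27→b4/s0 VC-HIT; vc=[16,29,20,8]
#12 0x2f→b5/s1 MISS; vc=[29,20,8,13]
#13 0x48→b9/s1 MISS; vc=[20,8,13,5]
#14 0x2c→b5/s1 VC-HIT; vc=[20,8,13,9]

VC = [20, 8, 13, 9]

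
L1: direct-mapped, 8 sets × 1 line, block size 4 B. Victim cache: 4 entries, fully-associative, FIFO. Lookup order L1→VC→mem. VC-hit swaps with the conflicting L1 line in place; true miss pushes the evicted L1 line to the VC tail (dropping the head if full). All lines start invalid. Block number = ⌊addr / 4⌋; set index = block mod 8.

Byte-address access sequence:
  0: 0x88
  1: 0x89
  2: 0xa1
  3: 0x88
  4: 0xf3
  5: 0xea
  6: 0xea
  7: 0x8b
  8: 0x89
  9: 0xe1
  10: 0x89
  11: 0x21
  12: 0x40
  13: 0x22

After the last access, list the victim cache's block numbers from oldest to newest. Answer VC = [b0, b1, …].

0: 0x88 (blk 34, set 2) → MISS  vc=[]
1: 0x89 (blk 34, set 2) → L1-HIT  vc=[]
2: 0xa1 (blk 40, set 0) → MISS  vc=[]
3: 0x88 (blk 34, set 2) → L1-HIT  vc=[]
4: 0xf3 (blk 60, set 4) → MISS  vc=[]
5: 0xea (blk 58, set 2) → MISS  vc=[34]
6: 0xea (blk 58, set 2) → L1-HIT  vc=[34]
7: 0x8b (blk 34, set 2) → VC-HIT  vc=[58]
8: 0x89 (blk 34, set 2) → L1-HIT  vc=[58]
9: 0xe1 (blk 56, set 0) → MISS  vc=[58, 40]
10: 0x89 (blk 34, set 2) → L1-HIT  vc=[58, 40]
11: 0x21 (blk 8, set 0) → MISS  vc=[58, 40, 56]
12: 0x40 (blk 16, set 0) → MISS  vc=[58, 40, 56, 8]
13: 0x22 (blk 8, set 0) → VC-HIT  vc=[58, 40, 56, 16]

VC = [58, 40, 56, 16]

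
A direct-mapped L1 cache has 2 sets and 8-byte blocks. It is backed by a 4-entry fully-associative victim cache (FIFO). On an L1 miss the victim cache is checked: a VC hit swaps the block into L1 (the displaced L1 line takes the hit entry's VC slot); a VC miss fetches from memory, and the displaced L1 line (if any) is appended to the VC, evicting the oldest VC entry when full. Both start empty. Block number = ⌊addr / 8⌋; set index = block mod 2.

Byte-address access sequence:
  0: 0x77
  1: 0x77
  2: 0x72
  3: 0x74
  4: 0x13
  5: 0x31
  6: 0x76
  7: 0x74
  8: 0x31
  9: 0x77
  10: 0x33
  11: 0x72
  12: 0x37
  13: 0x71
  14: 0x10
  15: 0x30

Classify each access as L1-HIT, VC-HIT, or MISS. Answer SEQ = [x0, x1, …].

SEQ = [MISS, L1-HIT, L1-HIT, L1-HIT, MISS, MISS, VC-HIT, L1-HIT, VC-HIT, VC-HIT, VC-HIT, VC-HIT, VC-HIT, VC-HIT, VC-HIT, VC-HIT]

#0 0x77→b14/s0 MISS; vc=[]
#1 0x77→b14/s0 L1-HIT; vc=[]
#2 0x72→b14/s0 L1-HIT; vc=[]
#3 0x74→b14/s0 L1-HIT; vc=[]
#4 0x13→b2/s0 MISS; vc=[14]
#5 0x31→b6/s0 MISS; vc=[14,2]
#6 0x76→b14/s0 VC-HIT; vc=[6,2]
#7 0x74→b14/s0 L1-HIT; vc=[6,2]
#8 0x31→b6/s0 VC-HIT; vc=[14,2]
#9 0x77→b14/s0 VC-HIT; vc=[6,2]
#10 0x33→b6/s0 VC-HIT; vc=[14,2]
#11 0x72→b14/s0 VC-HIT; vc=[6,2]
#12 0x37→b6/s0 VC-HIT; vc=[14,2]
#13 0x71→b14/s0 VC-HIT; vc=[6,2]
#14 0x10→b2/s0 VC-HIT; vc=[6,14]
#15 0x30→b6/s0 VC-HIT; vc=[2,14]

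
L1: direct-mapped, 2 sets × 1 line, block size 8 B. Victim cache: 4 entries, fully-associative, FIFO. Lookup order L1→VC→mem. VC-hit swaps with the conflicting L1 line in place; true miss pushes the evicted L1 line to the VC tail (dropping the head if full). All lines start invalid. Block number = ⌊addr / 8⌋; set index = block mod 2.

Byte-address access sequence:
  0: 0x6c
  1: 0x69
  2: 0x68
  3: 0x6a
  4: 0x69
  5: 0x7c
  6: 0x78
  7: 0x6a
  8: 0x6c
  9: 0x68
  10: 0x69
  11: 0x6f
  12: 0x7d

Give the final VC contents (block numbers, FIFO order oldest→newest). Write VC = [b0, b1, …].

VC = [13]

  [0] addr=0x6c blk=13 s=1: MISS | VC []
  [1] addr=0x69 blk=13 s=1: L1-HIT | VC []
  [2] addr=0x68 blk=13 s=1: L1-HIT | VC []
  [3] addr=0x6a blk=13 s=1: L1-HIT | VC []
  [4] addr=0x69 blk=13 s=1: L1-HIT | VC []
  [5] addr=0x7c blk=15 s=1: MISS | VC [13]
  [6] addr=0x78 blk=15 s=1: L1-HIT | VC [13]
  [7] addr=0x6a blk=13 s=1: VC-HIT | VC [15]
  [8] addr=0x6c blk=13 s=1: L1-HIT | VC [15]
  [9] addr=0x68 blk=13 s=1: L1-HIT | VC [15]
  [10] addr=0x69 blk=13 s=1: L1-HIT | VC [15]
  [11] addr=0x6f blk=13 s=1: L1-HIT | VC [15]
  [12] addr=0x7d blk=15 s=1: VC-HIT | VC [13]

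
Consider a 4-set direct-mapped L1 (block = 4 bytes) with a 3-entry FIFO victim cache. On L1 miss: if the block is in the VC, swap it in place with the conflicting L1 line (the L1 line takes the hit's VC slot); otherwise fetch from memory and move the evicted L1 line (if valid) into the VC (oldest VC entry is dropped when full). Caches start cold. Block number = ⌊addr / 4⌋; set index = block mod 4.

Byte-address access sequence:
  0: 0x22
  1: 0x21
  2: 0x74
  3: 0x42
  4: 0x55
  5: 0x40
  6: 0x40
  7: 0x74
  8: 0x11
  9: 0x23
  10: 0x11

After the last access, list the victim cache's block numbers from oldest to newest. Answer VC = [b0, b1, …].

VC = [8, 21, 16]

  [0] addr=0x22 blk=8 s=0: MISS | VC []
  [1] addr=0x21 blk=8 s=0: L1-HIT | VC []
  [2] addr=0x74 blk=29 s=1: MISS | VC []
  [3] addr=0x42 blk=16 s=0: MISS | VC [8]
  [4] addr=0x55 blk=21 s=1: MISS | VC [8, 29]
  [5] addr=0x40 blk=16 s=0: L1-HIT | VC [8, 29]
  [6] addr=0x40 blk=16 s=0: L1-HIT | VC [8, 29]
  [7] addr=0x74 blk=29 s=1: VC-HIT | VC [8, 21]
  [8] addr=0x11 blk=4 s=0: MISS | VC [8, 21, 16]
  [9] addr=0x23 blk=8 s=0: VC-HIT | VC [4, 21, 16]
  [10] addr=0x11 blk=4 s=0: VC-HIT | VC [8, 21, 16]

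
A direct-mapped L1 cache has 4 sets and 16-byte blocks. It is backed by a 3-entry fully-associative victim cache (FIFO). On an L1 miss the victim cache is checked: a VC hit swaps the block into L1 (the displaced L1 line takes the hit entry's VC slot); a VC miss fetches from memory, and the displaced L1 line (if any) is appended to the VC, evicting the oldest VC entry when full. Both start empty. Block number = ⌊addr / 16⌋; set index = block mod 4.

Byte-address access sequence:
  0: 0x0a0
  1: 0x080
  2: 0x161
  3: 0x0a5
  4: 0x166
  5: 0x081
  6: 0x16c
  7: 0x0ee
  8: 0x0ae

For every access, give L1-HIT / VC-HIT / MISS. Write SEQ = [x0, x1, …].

0: 0xa0 (blk 10, set 2) → MISS  vc=[]
1: 0x80 (blk 8, set 0) → MISS  vc=[]
2: 0x161 (blk 22, set 2) → MISS  vc=[10]
3: 0xa5 (blk 10, set 2) → VC-HIT  vc=[22]
4: 0x166 (blk 22, set 2) → VC-HIT  vc=[10]
5: 0x81 (blk 8, set 0) → L1-HIT  vc=[10]
6: 0x16c (blk 22, set 2) → L1-HIT  vc=[10]
7: 0xee (blk 14, set 2) → MISS  vc=[10, 22]
8: 0xae (blk 10, set 2) → VC-HIT  vc=[14, 22]

SEQ = [MISS, MISS, MISS, VC-HIT, VC-HIT, L1-HIT, L1-HIT, MISS, VC-HIT]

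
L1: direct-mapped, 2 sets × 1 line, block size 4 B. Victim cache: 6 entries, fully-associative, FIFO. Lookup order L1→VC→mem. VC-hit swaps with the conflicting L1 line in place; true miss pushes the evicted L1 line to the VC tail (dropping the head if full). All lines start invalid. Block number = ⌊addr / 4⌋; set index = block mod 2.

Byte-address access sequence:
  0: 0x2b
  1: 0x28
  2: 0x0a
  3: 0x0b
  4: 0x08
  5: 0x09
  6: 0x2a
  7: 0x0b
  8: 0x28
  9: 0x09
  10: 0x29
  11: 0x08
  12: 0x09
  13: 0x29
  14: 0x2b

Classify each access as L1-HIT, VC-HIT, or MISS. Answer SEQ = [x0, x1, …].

SEQ = [MISS, L1-HIT, MISS, L1-HIT, L1-HIT, L1-HIT, VC-HIT, VC-HIT, VC-HIT, VC-HIT, VC-HIT, VC-HIT, L1-HIT, VC-HIT, L1-HIT]

#0 0x2b→b10/s0 MISS; vc=[]
#1 0x28→b10/s0 L1-HIT; vc=[]
#2 0xa→b2/s0 MISS; vc=[10]
#3 0xb→b2/s0 L1-HIT; vc=[10]
#4 0x8→b2/s0 L1-HIT; vc=[10]
#5 0x9→b2/s0 L1-HIT; vc=[10]
#6 0x2a→b10/s0 VC-HIT; vc=[2]
#7 0xb→b2/s0 VC-HIT; vc=[10]
#8 0x28→b10/s0 VC-HIT; vc=[2]
#9 0x9→b2/s0 VC-HIT; vc=[10]
#10 0x29→b10/s0 VC-HIT; vc=[2]
#11 0x8→b2/s0 VC-HIT; vc=[10]
#12 0x9→b2/s0 L1-HIT; vc=[10]
#13 0x29→b10/s0 VC-HIT; vc=[2]
#14 0x2b→b10/s0 L1-HIT; vc=[2]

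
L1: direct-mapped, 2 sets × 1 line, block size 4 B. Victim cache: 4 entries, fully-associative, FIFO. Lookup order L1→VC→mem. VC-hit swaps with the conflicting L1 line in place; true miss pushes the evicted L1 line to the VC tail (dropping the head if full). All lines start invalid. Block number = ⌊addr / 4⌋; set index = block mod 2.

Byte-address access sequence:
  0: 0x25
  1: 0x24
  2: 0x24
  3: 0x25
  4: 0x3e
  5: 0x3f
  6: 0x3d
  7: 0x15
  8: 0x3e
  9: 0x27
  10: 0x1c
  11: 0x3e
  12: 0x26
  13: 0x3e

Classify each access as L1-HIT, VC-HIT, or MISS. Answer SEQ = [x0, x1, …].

  [0] addr=0x25 blk=9 s=1: MISS | VC []
  [1] addr=0x24 blk=9 s=1: L1-HIT | VC []
  [2] addr=0x24 blk=9 s=1: L1-HIT | VC []
  [3] addr=0x25 blk=9 s=1: L1-HIT | VC []
  [4] addr=0x3e blk=15 s=1: MISS | VC [9]
  [5] addr=0x3f blk=15 s=1: L1-HIT | VC [9]
  [6] addr=0x3d blk=15 s=1: L1-HIT | VC [9]
  [7] addr=0x15 blk=5 s=1: MISS | VC [9, 15]
  [8] addr=0x3e blk=15 s=1: VC-HIT | VC [9, 5]
  [9] addr=0x27 blk=9 s=1: VC-HIT | VC [15, 5]
  [10] addr=0x1c blk=7 s=1: MISS | VC [15, 5, 9]
  [11] addr=0x3e blk=15 s=1: VC-HIT | VC [7, 5, 9]
  [12] addr=0x26 blk=9 s=1: VC-HIT | VC [7, 5, 15]
  [13] addr=0x3e blk=15 s=1: VC-HIT | VC [7, 5, 9]

SEQ = [MISS, L1-HIT, L1-HIT, L1-HIT, MISS, L1-HIT, L1-HIT, MISS, VC-HIT, VC-HIT, MISS, VC-HIT, VC-HIT, VC-HIT]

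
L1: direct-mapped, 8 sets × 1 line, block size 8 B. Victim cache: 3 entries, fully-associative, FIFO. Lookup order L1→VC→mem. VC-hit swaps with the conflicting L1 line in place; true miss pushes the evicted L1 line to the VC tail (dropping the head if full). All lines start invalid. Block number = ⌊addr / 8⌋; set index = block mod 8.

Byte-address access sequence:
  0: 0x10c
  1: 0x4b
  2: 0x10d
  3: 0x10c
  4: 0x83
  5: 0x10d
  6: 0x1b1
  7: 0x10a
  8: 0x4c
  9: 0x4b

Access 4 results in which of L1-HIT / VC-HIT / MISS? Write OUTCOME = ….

0: 0x10c (blk 33, set 1) → MISS  vc=[]
1: 0x4b (blk 9, set 1) → MISS  vc=[33]
2: 0x10d (blk 33, set 1) → VC-HIT  vc=[9]
3: 0x10c (blk 33, set 1) → L1-HIT  vc=[9]
4: 0x83 (blk 16, set 0) → MISS  vc=[9]
5: 0x10d (blk 33, set 1) → L1-HIT  vc=[9]
6: 0x1b1 (blk 54, set 6) → MISS  vc=[9]
7: 0x10a (blk 33, set 1) → L1-HIT  vc=[9]
8: 0x4c (blk 9, set 1) → VC-HIT  vc=[33]
9: 0x4b (blk 9, set 1) → L1-HIT  vc=[33]

OUTCOME = MISS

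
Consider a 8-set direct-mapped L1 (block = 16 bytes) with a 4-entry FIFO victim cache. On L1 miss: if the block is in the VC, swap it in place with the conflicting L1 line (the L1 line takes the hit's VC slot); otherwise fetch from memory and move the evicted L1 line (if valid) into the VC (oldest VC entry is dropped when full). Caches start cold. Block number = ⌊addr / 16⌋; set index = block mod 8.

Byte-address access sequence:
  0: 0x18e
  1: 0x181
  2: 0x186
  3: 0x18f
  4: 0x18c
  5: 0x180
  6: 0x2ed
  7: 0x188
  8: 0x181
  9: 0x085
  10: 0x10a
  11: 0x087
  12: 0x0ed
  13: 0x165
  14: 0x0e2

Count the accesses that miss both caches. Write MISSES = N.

0: 0x18e (blk 24, set 0) → MISS  vc=[]
1: 0x181 (blk 24, set 0) → L1-HIT  vc=[]
2: 0x186 (blk 24, set 0) → L1-HIT  vc=[]
3: 0x18f (blk 24, set 0) → L1-HIT  vc=[]
4: 0x18c (blk 24, set 0) → L1-HIT  vc=[]
5: 0x180 (blk 24, set 0) → L1-HIT  vc=[]
6: 0x2ed (blk 46, set 6) → MISS  vc=[]
7: 0x188 (blk 24, set 0) → L1-HIT  vc=[]
8: 0x181 (blk 24, set 0) → L1-HIT  vc=[]
9: 0x85 (blk 8, set 0) → MISS  vc=[24]
10: 0x10a (blk 16, set 0) → MISS  vc=[24, 8]
11: 0x87 (blk 8, set 0) → VC-HIT  vc=[24, 16]
12: 0xed (blk 14, set 6) → MISS  vc=[24, 16, 46]
13: 0x165 (blk 22, set 6) → MISS  vc=[24, 16, 46, 14]
14: 0xe2 (blk 14, set 6) → VC-HIT  vc=[24, 16, 46, 22]

MISSES = 6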